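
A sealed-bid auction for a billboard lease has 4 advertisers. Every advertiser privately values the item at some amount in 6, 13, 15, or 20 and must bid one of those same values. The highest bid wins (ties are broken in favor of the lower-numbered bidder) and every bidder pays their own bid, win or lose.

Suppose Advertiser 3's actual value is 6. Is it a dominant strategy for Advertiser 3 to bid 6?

Yes

Check each profile of the others' bids and compare truth against every alternative bid.
Others bid (6, 6, 20): truth gives -6, best alternative gives -13.
Others bid (6, 13, 20): truth gives -6, best alternative gives -13.
Others bid (6, 15, 6): truth gives -6, best alternative gives -13.
Others bid (6, 15, 13): truth gives -6, best alternative gives -13.
Others bid (6, 15, 15): truth gives -6, best alternative gives -13.
Others bid (6, 15, 20): truth gives -6, best alternative gives -13.
(Remaining 58 profiles checked similarly; truth is weakly best in each.)
In every case the truthful bid is at least as good as any alternative, so it is a dominant strategy.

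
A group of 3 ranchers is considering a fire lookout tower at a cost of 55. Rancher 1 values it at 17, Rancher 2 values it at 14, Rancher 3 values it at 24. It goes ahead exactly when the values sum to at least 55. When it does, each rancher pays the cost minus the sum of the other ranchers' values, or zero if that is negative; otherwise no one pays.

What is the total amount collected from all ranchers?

55

Total value 55 ≥ cost 55, so it is built.
Rancher 1: others sum to 38; max(0, 55 - 38) = 17.
Rancher 2: others sum to 41; max(0, 55 - 41) = 14.
Rancher 3: others sum to 31; max(0, 55 - 31) = 24.
Total collected = 17 + 14 + 24 = 55.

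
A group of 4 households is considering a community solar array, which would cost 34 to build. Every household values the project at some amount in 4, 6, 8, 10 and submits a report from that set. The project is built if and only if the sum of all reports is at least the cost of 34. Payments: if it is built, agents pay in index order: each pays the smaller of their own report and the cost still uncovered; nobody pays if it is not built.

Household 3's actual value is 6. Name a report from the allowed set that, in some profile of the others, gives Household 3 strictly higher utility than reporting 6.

Suppose Household 1 reports 10, Household 2 reports 10 and Household 4 reports 10.
Report 6: project built, pays 6, utility 6 - 6 = 0.
Report 4: project built, pays 4, utility 6 - 4 = 2.
So reporting 4 beats truth here (2 > 0).

4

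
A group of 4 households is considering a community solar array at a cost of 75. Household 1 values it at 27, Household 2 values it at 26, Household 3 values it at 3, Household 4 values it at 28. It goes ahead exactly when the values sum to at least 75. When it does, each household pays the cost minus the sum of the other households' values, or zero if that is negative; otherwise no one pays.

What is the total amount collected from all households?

Total value 84 ≥ cost 75, so it is built.
Household 1: others sum to 57; max(0, 75 - 57) = 18.
Household 2: others sum to 58; max(0, 75 - 58) = 17.
Household 3: others sum to 81; max(0, 75 - 81) = 0.
Household 4: others sum to 56; max(0, 75 - 56) = 19.
Total collected = 18 + 17 + 0 + 19 = 54.

54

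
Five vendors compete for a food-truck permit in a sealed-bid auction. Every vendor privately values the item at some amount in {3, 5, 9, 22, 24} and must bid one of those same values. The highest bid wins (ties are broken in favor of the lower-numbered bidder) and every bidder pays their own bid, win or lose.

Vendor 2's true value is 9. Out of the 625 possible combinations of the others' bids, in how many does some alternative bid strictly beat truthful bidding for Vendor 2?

579

Others bid (3, 3, 3, 3): truth gives 0; bid 5 gives 4 > 0. Violating.
Others bid (3, 3, 3, 5): truth gives 0; bid 5 gives 4 > 0. Violating.
Others bid (3, 3, 3, 22): truth gives -9; bid 3 gives -3 > -9. Violating.
Others bid (3, 3, 3, 24): truth gives -9; bid 3 gives -3 > -9. Violating.
Others bid (3, 3, 3, 9): truth gives 0; no alternative beats it.
Others bid (3, 3, 5, 9): truth gives 0; no alternative beats it.
(Checking all 625 profiles: 579 have a profitable deviation, 46 do not.)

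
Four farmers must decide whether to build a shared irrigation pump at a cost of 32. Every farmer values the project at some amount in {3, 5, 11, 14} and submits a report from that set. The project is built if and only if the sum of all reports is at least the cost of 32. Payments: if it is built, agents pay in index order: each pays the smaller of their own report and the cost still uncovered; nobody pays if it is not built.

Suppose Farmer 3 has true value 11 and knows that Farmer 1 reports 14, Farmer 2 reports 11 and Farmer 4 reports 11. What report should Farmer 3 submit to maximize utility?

3

Report 3: project built, pays 3, utility 11 - 3 = 8.
Report 5: project built, pays 5, utility 11 - 5 = 6.
Report 11: project built, pays 7, utility 11 - 7 = 4.
Report 14: project built, pays 7, utility 11 - 7 = 4.
The best choice is 3 with utility 8.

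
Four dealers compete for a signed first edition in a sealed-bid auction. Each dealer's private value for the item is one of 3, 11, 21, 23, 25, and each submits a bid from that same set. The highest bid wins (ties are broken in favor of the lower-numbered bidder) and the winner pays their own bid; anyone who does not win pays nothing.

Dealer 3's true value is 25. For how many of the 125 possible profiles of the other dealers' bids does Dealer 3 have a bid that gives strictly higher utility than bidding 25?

36

Others bid (3, 3, 3): truth gives 0; bid 11 gives 14 > 0. Violating.
Others bid (3, 3, 11): truth gives 0; bid 11 gives 14 > 0. Violating.
Others bid (3, 3, 21): truth gives 0; bid 21 gives 4 > 0. Violating.
Others bid (3, 3, 23): truth gives 0; bid 23 gives 2 > 0. Violating.
Others bid (3, 3, 25): truth gives 0; no alternative beats it.
Others bid (3, 11, 25): truth gives 0; no alternative beats it.
(Checking all 125 profiles: 36 have a profitable deviation, 89 do not.)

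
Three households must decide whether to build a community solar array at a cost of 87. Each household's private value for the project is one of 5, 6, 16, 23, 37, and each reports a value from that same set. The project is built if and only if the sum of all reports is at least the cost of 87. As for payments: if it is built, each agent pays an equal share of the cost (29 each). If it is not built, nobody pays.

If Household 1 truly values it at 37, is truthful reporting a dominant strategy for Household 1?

Yes

Check each profile of the others' reports and compare truth against every alternative report.
Others report (16, 37): truth gives 8, best alternative gives 0.
Others report (23, 37): truth gives 8, best alternative gives 0.
Others report (37, 16): truth gives 8, best alternative gives 0.
Others report (37, 23): truth gives 8, best alternative gives 0.
Others report (37, 37): truth gives 8, best alternative gives 8.
Others report (5, 5): truth gives 0, best alternative gives 0.
(Remaining 19 profiles checked similarly; truth is weakly best in each.)
In every case the truthful report is at least as good as any alternative, so it is a dominant strategy.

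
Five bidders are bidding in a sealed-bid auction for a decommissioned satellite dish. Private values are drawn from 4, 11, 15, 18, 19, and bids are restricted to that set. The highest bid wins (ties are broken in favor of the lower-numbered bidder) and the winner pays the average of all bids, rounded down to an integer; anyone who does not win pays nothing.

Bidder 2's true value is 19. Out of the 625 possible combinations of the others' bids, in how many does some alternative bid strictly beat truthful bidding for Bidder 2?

72

Others bid (4, 4, 4, 4): truth gives 12; bid 11 gives 14 > 12. Violating.
Others bid (4, 4, 4, 11): truth gives 11; bid 11 gives 13 > 11. Violating.
Others bid (4, 4, 4, 15): truth gives 10; bid 15 gives 11 > 10. Violating.
Others bid (4, 4, 11, 4): truth gives 11; bid 11 gives 13 > 11. Violating.
Others bid (4, 4, 4, 18): truth gives 10; no alternative beats it.
Others bid (4, 4, 4, 19): truth gives 9; no alternative beats it.
(Checking all 625 profiles: 72 have a profitable deviation, 553 do not.)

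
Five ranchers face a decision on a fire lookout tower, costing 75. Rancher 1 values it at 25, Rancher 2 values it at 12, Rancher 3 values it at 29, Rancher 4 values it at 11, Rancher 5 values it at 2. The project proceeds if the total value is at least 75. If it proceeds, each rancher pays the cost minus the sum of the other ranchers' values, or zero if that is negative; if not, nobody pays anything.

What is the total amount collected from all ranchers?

Total value 79 ≥ cost 75, so it is built.
Rancher 1: others sum to 54; max(0, 75 - 54) = 21.
Rancher 2: others sum to 67; max(0, 75 - 67) = 8.
Rancher 3: others sum to 50; max(0, 75 - 50) = 25.
Rancher 4: others sum to 68; max(0, 75 - 68) = 7.
Rancher 5: others sum to 77; max(0, 75 - 77) = 0.
Total collected = 21 + 8 + 25 + 7 + 0 = 61.

61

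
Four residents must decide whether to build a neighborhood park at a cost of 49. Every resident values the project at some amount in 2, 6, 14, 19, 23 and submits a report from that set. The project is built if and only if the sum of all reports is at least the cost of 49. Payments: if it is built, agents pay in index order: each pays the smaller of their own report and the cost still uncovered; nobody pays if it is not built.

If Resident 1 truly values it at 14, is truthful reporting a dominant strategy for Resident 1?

No

Consider the case where Resident 2 reports 2, Resident 3 reports 19 and Resident 4 reports 23.
Truthful report 14: project built, pays 14, utility 14 - 14 = 0.
Report 6 instead: project built, pays 6, utility 14 - 6 = 8.
Since 8 > 0, reporting 6 is strictly better here, so truthful reporting is not dominant.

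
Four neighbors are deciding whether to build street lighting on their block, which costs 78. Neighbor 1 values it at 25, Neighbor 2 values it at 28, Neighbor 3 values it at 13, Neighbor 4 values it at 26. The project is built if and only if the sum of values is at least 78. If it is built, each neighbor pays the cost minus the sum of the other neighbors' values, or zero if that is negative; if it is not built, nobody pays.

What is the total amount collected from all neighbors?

37

Total value 92 ≥ cost 78, so it is built.
Neighbor 1: others sum to 67; max(0, 78 - 67) = 11.
Neighbor 2: others sum to 64; max(0, 78 - 64) = 14.
Neighbor 3: others sum to 79; max(0, 78 - 79) = 0.
Neighbor 4: others sum to 66; max(0, 78 - 66) = 12.
Total collected = 11 + 14 + 0 + 12 = 37.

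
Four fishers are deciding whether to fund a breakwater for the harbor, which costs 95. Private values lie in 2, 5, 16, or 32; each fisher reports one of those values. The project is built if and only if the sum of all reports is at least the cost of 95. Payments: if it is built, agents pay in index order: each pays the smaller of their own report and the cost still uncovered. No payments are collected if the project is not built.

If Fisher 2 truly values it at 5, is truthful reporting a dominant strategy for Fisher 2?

No

Consider the case where Fisher 1 reports 32, Fisher 3 reports 32 and Fisher 4 reports 32.
Truthful report 5: project built, pays 5, utility 5 - 5 = 0.
Report 2 instead: project built, pays 2, utility 5 - 2 = 3.
Since 3 > 0, reporting 2 is strictly better here, so truthful reporting is not dominant.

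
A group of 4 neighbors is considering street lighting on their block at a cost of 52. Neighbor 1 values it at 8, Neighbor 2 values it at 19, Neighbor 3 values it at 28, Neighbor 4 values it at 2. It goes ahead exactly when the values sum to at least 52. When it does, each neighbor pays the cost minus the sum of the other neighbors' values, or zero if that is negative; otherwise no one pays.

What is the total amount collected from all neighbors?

Total value 57 ≥ cost 52, so it is built.
Neighbor 1: others sum to 49; max(0, 52 - 49) = 3.
Neighbor 2: others sum to 38; max(0, 52 - 38) = 14.
Neighbor 3: others sum to 29; max(0, 52 - 29) = 23.
Neighbor 4: others sum to 55; max(0, 52 - 55) = 0.
Total collected = 3 + 14 + 23 + 0 = 40.

40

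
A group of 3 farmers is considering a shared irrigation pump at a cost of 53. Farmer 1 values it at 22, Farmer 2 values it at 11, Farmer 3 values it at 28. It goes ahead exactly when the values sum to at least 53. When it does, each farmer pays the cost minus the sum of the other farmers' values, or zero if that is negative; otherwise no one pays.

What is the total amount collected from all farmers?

Total value 61 ≥ cost 53, so it is built.
Farmer 1: others sum to 39; max(0, 53 - 39) = 14.
Farmer 2: others sum to 50; max(0, 53 - 50) = 3.
Farmer 3: others sum to 33; max(0, 53 - 33) = 20.
Total collected = 14 + 3 + 20 = 37.

37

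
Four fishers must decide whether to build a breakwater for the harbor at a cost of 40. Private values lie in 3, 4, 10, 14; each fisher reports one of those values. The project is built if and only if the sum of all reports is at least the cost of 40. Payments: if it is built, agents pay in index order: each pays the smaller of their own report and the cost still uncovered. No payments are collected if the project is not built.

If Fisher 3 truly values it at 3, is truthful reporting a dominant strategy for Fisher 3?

Check each profile of the others' reports and compare truth against every alternative report.
Others report (10, 14, 14): truth gives 0, best alternative gives -1.
Others report (14, 10, 14): truth gives 0, best alternative gives -1.
Others report (14, 14, 10): truth gives 0, best alternative gives -1.
Others report (14, 14, 14): truth gives 0, best alternative gives -1.
Others report (3, 3, 3): truth gives 0, best alternative gives 0.
Others report (3, 3, 4): truth gives 0, best alternative gives 0.
(Remaining 58 profiles checked similarly; truth is weakly best in each.)
In every case the truthful report is at least as good as any alternative, so it is a dominant strategy.

Yes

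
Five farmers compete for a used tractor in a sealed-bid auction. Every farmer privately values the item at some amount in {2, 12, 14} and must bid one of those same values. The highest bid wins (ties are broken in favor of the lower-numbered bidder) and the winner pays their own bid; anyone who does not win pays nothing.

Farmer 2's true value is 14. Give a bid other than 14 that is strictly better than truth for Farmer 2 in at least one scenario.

12

Suppose Farmer 1 bids 2, Farmer 3 bids 2, Farmer 4 bids 2 and Farmer 5 bids 2.
Bid 14: wins, pays 14, utility 14 - 14 = 0.
Bid 12: wins, pays 12, utility 14 - 12 = 2.
So bidding 12 beats truth here (2 > 0).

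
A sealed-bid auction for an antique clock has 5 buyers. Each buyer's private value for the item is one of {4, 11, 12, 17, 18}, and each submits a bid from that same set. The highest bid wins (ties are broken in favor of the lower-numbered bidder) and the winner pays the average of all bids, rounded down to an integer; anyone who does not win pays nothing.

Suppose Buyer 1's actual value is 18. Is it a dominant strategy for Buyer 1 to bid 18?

Consider the case where Buyer 2 bids 4, Buyer 3 bids 4, Buyer 4 bids 4 and Buyer 5 bids 4.
Truthful bid 18: wins, pays 6, utility 18 - 6 = 12.
Bid 4 instead: wins, pays 4, utility 18 - 4 = 14.
Since 14 > 12, bidding 4 is strictly better here, so truthful bidding is not dominant.

No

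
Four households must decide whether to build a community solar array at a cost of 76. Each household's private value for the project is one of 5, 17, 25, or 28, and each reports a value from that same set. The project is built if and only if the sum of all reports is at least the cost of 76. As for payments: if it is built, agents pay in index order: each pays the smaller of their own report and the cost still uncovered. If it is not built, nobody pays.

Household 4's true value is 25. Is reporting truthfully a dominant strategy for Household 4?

Yes

Check each profile of the others' reports and compare truth against every alternative report.
Others report (25, 25, 28): truth gives 25, best alternative gives 25.
Others report (25, 28, 25): truth gives 25, best alternative gives 25.
Others report (25, 28, 28): truth gives 25, best alternative gives 25.
Others report (28, 25, 25): truth gives 25, best alternative gives 25.
Others report (28, 25, 28): truth gives 25, best alternative gives 25.
Others report (28, 28, 25): truth gives 25, best alternative gives 25.
(Remaining 58 profiles checked similarly; truth is weakly best in each.)
In every case the truthful report is at least as good as any alternative, so it is a dominant strategy.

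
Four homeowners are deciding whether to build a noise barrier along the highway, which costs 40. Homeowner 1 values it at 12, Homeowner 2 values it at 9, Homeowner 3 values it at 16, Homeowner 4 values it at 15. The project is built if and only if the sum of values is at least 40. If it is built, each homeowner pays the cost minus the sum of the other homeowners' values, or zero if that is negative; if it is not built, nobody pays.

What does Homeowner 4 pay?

3

Total value 52 ≥ cost 40, so the project is built.
The other homeowners' values sum to 37.
Cost minus that sum is 40 - 37 = 3.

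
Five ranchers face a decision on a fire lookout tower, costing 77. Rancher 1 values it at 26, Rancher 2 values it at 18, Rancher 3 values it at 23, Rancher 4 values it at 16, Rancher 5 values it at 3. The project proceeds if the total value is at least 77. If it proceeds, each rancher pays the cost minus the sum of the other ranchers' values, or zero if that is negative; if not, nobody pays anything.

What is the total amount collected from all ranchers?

47

Total value 86 ≥ cost 77, so it is built.
Rancher 1: others sum to 60; max(0, 77 - 60) = 17.
Rancher 2: others sum to 68; max(0, 77 - 68) = 9.
Rancher 3: others sum to 63; max(0, 77 - 63) = 14.
Rancher 4: others sum to 70; max(0, 77 - 70) = 7.
Rancher 5: others sum to 83; max(0, 77 - 83) = 0.
Total collected = 17 + 9 + 14 + 7 + 0 = 47.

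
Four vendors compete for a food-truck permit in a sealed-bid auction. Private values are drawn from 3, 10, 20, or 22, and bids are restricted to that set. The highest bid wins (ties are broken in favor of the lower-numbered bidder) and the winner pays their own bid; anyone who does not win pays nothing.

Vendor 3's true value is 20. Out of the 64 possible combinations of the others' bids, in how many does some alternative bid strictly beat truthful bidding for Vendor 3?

2

Others bid (3, 3, 3): truth gives 0; bid 10 gives 10 > 0. Violating.
Others bid (3, 3, 10): truth gives 0; bid 10 gives 10 > 0. Violating.
Others bid (3, 3, 20): truth gives 0; no alternative beats it.
Others bid (3, 3, 22): truth gives 0; no alternative beats it.
(Checking all 64 profiles: 2 have a profitable deviation, 62 do not.)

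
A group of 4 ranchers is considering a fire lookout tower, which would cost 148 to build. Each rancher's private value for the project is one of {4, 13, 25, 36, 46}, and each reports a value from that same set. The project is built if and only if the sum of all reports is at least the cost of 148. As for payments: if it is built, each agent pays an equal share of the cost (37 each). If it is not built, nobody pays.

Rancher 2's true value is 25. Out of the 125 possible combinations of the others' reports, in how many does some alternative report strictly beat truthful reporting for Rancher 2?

Others report (36, 46, 46): truth gives -12; report 4 gives 0 > -12. Violating.
Others report (46, 36, 46): truth gives -12; report 4 gives 0 > -12. Violating.
Others report (46, 46, 36): truth gives -12; report 4 gives 0 > -12. Violating.
Others report (46, 46, 46): truth gives -12; report 4 gives 0 > -12. Violating.
Others report (4, 4, 4): truth gives 0; no alternative beats it.
Others report (4, 4, 13): truth gives 0; no alternative beats it.
(Checking all 125 profiles: 4 have a profitable deviation, 121 do not.)

4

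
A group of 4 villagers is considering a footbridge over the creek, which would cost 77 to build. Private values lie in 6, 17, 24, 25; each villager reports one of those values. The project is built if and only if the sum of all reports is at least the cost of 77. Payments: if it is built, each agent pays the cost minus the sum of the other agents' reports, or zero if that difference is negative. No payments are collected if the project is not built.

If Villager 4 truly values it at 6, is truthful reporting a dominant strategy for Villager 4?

Yes

Check each profile of the others' reports and compare truth against every alternative report.
Others report (17, 24, 24): truth gives 0, best alternative gives -6.
Others report (24, 17, 24): truth gives 0, best alternative gives -6.
Others report (24, 24, 17): truth gives 0, best alternative gives -6.
Others report (17, 24, 25): truth gives 0, best alternative gives -5.
Others report (17, 25, 24): truth gives 0, best alternative gives -5.
Others report (24, 17, 25): truth gives 0, best alternative gives -5.
(Remaining 58 profiles checked similarly; truth is weakly best in each.)
In every case the truthful report is at least as good as any alternative, so it is a dominant strategy.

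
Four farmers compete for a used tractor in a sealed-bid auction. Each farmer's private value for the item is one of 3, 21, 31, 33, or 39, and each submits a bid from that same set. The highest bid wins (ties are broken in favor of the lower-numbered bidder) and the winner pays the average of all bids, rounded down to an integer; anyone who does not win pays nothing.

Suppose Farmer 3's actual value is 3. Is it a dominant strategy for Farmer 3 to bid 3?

Yes

Check each profile of the others' bids and compare truth against every alternative bid.
Others bid (3, 3, 21): truth gives 0, best alternative gives -9.
Others bid (3, 3, 3): truth gives 0, best alternative gives -4.
Others bid (3, 3, 31): truth gives 0, best alternative gives 0.
Others bid (3, 3, 33): truth gives 0, best alternative gives 0.
Others bid (3, 3, 39): truth gives 0, best alternative gives 0.
Others bid (3, 21, 3): truth gives 0, best alternative gives 0.
(Remaining 119 profiles checked similarly; truth is weakly best in each.)
In every case the truthful bid is at least as good as any alternative, so it is a dominant strategy.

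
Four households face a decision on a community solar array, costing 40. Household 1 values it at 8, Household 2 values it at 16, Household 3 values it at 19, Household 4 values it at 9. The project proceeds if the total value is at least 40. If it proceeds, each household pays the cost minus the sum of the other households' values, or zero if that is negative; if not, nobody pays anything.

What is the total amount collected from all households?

Total value 52 ≥ cost 40, so it is built.
Household 1: others sum to 44; max(0, 40 - 44) = 0.
Household 2: others sum to 36; max(0, 40 - 36) = 4.
Household 3: others sum to 33; max(0, 40 - 33) = 7.
Household 4: others sum to 43; max(0, 40 - 43) = 0.
Total collected = 0 + 4 + 7 + 0 = 11.

11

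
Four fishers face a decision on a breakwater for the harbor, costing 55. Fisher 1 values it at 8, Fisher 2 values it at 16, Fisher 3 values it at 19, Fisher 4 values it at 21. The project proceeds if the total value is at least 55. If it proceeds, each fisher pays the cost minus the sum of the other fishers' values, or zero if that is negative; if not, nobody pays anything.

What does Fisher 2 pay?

Total value 64 ≥ cost 55, so the project is built.
The other fishers' values sum to 48.
Cost minus that sum is 55 - 48 = 7.

7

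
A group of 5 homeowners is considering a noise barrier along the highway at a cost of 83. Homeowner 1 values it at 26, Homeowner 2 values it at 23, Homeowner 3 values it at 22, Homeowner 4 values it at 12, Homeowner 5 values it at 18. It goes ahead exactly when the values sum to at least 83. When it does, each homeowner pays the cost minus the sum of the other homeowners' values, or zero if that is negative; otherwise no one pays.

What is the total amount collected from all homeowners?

Total value 101 ≥ cost 83, so it is built.
Homeowner 1: others sum to 75; max(0, 83 - 75) = 8.
Homeowner 2: others sum to 78; max(0, 83 - 78) = 5.
Homeowner 3: others sum to 79; max(0, 83 - 79) = 4.
Homeowner 4: others sum to 89; max(0, 83 - 89) = 0.
Homeowner 5: others sum to 83; max(0, 83 - 83) = 0.
Total collected = 8 + 5 + 4 + 0 + 0 = 17.

17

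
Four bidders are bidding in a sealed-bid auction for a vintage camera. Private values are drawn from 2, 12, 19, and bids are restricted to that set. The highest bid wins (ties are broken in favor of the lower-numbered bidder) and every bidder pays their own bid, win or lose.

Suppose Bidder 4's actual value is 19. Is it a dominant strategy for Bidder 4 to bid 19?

Consider the case where Bidder 1 bids 2, Bidder 2 bids 2 and Bidder 3 bids 2.
Truthful bid 19: wins, pays 19, utility 19 - 19 = 0.
Bid 12 instead: wins, pays 12, utility 19 - 12 = 7.
Since 7 > 0, bidding 12 is strictly better here, so truthful bidding is not dominant.

No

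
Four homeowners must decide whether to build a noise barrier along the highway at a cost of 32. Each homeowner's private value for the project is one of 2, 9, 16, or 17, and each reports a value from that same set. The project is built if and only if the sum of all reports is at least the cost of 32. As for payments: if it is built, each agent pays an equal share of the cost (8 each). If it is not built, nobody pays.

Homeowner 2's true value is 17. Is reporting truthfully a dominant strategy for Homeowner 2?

Check each profile of the others' reports and compare truth against every alternative report.
Others report (2, 2, 16): truth gives 9, best alternative gives 9.
Others report (2, 2, 17): truth gives 9, best alternative gives 9.
Others report (2, 9, 9): truth gives 9, best alternative gives 9.
Others report (2, 9, 16): truth gives 9, best alternative gives 9.
Others report (2, 9, 17): truth gives 9, best alternative gives 9.
Others report (2, 16, 2): truth gives 9, best alternative gives 9.
(Remaining 58 profiles checked similarly; truth is weakly best in each.)
In every case the truthful report is at least as good as any alternative, so it is a dominant strategy.

Yes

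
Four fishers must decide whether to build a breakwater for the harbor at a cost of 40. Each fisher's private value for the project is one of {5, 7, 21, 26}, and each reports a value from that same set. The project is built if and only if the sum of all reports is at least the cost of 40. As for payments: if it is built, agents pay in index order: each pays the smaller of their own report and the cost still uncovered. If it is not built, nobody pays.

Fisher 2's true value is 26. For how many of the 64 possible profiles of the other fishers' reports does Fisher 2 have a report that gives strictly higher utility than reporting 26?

Others report (5, 5, 21): truth gives 0; report 21 gives 5 > 0. Violating.
Others report (5, 5, 26): truth gives 0; report 5 gives 21 > 0. Violating.
Others report (5, 7, 7): truth gives 0; report 21 gives 5 > 0. Violating.
Others report (5, 7, 21): truth gives 0; report 7 gives 19 > 0. Violating.
Others report (5, 5, 5): truth gives 0; no alternative beats it.
Others report (5, 5, 7): truth gives 0; no alternative beats it.
(Checking all 64 profiles: 59 have a profitable deviation, 5 do not.)

59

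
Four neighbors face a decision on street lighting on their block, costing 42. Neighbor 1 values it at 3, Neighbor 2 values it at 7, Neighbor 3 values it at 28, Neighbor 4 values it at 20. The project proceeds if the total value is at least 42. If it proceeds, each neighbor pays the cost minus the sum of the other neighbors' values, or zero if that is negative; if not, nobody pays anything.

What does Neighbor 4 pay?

4

Total value 58 ≥ cost 42, so the project is built.
The other neighbors' values sum to 38.
Cost minus that sum is 42 - 38 = 4.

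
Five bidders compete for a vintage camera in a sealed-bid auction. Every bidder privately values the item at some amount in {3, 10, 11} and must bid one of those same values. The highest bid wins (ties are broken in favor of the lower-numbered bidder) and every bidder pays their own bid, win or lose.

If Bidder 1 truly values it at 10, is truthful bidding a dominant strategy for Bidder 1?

No

Consider the case where Bidder 2 bids 3, Bidder 3 bids 3, Bidder 4 bids 3 and Bidder 5 bids 3.
Truthful bid 10: wins, pays 10, utility 10 - 10 = 0.
Bid 3 instead: wins, pays 3, utility 10 - 3 = 7.
Since 7 > 0, bidding 3 is strictly better here, so truthful bidding is not dominant.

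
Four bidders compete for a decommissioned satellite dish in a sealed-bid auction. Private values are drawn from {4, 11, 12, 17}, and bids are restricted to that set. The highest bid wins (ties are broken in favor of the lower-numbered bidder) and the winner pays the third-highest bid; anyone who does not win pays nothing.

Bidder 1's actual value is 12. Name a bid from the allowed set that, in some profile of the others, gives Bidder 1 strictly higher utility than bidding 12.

Suppose Bidder 2 bids 4, Bidder 3 bids 4 and Bidder 4 bids 17.
Bid 12: loses, pays 0, utility 0.
Bid 17: wins, pays 4, utility 12 - 4 = 8.
So bidding 17 beats truth here (8 > 0).

17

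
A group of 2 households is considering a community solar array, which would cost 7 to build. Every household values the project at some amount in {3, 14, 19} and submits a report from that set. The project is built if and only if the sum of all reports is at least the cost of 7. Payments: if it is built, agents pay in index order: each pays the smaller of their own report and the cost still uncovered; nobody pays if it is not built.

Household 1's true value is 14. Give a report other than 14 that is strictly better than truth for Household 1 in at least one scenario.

Suppose Household 2 reports 14.
Report 14: project built, pays 7, utility 14 - 7 = 7.
Report 3: project built, pays 3, utility 14 - 3 = 11.
So reporting 3 beats truth here (11 > 7).

3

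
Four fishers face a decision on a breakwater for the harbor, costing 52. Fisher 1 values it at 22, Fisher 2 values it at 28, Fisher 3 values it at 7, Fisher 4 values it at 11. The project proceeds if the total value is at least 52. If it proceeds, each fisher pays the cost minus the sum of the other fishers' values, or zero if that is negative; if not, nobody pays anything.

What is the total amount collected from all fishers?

Total value 68 ≥ cost 52, so it is built.
Fisher 1: others sum to 46; max(0, 52 - 46) = 6.
Fisher 2: others sum to 40; max(0, 52 - 40) = 12.
Fisher 3: others sum to 61; max(0, 52 - 61) = 0.
Fisher 4: others sum to 57; max(0, 52 - 57) = 0.
Total collected = 6 + 12 + 0 + 0 = 18.

18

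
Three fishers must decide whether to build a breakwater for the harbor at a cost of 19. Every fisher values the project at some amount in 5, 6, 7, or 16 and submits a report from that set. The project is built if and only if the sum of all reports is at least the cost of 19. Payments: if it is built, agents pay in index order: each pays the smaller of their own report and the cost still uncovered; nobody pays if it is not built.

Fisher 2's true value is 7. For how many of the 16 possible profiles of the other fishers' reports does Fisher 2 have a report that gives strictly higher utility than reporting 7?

6

Others report (5, 16): truth gives 0; report 5 gives 2 > 0. Violating.
Others report (6, 7): truth gives 0; report 6 gives 1 > 0. Violating.
Others report (6, 16): truth gives 0; report 5 gives 2 > 0. Violating.
Others report (7, 6): truth gives 0; report 6 gives 1 > 0. Violating.
Others report (5, 5): truth gives 0; no alternative beats it.
Others report (5, 6): truth gives 0; no alternative beats it.
(Checking all 16 profiles: 6 have a profitable deviation, 10 do not.)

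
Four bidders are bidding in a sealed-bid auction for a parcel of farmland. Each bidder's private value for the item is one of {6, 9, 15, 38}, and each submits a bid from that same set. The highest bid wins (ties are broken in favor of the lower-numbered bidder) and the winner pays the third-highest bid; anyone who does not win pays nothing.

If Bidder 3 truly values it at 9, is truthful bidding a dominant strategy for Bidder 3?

Consider the case where Bidder 1 bids 6, Bidder 2 bids 6 and Bidder 4 bids 15.
Truthful bid 9: loses, pays 0, utility 0.
Bid 15 instead: wins, pays 6, utility 9 - 6 = 3.
Since 3 > 0, bidding 15 is strictly better here, so truthful bidding is not dominant.

No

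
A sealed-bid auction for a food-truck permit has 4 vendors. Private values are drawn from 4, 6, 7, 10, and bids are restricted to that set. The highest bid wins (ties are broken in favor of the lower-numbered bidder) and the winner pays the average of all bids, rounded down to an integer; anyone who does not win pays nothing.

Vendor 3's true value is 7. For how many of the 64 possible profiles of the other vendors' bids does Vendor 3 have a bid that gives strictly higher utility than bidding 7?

6

Others bid (4, 7, 4): truth gives 0; bid 10 gives 1 > 0. Violating.
Others bid (4, 7, 6): truth gives 0; bid 10 gives 1 > 0. Violating.
Others bid (6, 7, 4): truth gives 0; bid 10 gives 1 > 0. Violating.
Others bid (7, 4, 4): truth gives 0; bid 10 gives 1 > 0. Violating.
Others bid (4, 4, 4): truth gives 3; no alternative beats it.
Others bid (4, 4, 6): truth gives 2; no alternative beats it.
(Checking all 64 profiles: 6 have a profitable deviation, 58 do not.)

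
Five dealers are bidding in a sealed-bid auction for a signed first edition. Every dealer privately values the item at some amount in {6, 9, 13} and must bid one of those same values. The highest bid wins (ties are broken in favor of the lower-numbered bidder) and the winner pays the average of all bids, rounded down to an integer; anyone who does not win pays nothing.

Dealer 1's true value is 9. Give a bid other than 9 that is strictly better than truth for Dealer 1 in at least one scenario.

Suppose Dealer 2 bids 6, Dealer 3 bids 6, Dealer 4 bids 6 and Dealer 5 bids 13.
Bid 9: loses, pays 0, utility 0.
Bid 13: wins, pays 8, utility 9 - 8 = 1.
So bidding 13 beats truth here (1 > 0).

13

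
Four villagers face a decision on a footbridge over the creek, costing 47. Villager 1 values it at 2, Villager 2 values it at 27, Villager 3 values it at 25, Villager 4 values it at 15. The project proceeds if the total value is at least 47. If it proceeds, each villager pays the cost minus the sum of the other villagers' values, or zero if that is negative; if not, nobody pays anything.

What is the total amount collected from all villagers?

Total value 69 ≥ cost 47, so it is built.
Villager 1: others sum to 67; max(0, 47 - 67) = 0.
Villager 2: others sum to 42; max(0, 47 - 42) = 5.
Villager 3: others sum to 44; max(0, 47 - 44) = 3.
Villager 4: others sum to 54; max(0, 47 - 54) = 0.
Total collected = 0 + 5 + 3 + 0 = 8.

8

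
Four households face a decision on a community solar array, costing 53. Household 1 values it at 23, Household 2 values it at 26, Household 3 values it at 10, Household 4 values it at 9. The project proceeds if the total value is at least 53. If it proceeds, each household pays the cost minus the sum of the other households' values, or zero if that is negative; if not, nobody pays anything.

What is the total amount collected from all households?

19

Total value 68 ≥ cost 53, so it is built.
Household 1: others sum to 45; max(0, 53 - 45) = 8.
Household 2: others sum to 42; max(0, 53 - 42) = 11.
Household 3: others sum to 58; max(0, 53 - 58) = 0.
Household 4: others sum to 59; max(0, 53 - 59) = 0.
Total collected = 8 + 11 + 0 + 0 = 19.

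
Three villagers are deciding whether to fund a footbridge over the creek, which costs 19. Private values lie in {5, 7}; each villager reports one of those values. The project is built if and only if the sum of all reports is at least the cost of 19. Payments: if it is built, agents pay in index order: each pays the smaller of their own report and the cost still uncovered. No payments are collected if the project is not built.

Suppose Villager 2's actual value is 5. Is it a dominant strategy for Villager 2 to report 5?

Yes

Check each profile of the others' reports and compare truth against every alternative report.
Others report (5, 7): truth gives 0, best alternative gives -2.
Others report (7, 5): truth gives 0, best alternative gives -2.
Others report (7, 7): truth gives 0, best alternative gives -2.
Others report (5, 5): truth gives 0, best alternative gives 0.
In every case the truthful report is at least as good as any alternative, so it is a dominant strategy.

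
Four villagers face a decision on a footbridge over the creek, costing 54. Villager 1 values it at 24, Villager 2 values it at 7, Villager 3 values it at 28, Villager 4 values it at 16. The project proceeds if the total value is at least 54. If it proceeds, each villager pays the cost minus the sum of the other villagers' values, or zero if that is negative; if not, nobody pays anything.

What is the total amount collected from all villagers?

10

Total value 75 ≥ cost 54, so it is built.
Villager 1: others sum to 51; max(0, 54 - 51) = 3.
Villager 2: others sum to 68; max(0, 54 - 68) = 0.
Villager 3: others sum to 47; max(0, 54 - 47) = 7.
Villager 4: others sum to 59; max(0, 54 - 59) = 0.
Total collected = 3 + 0 + 7 + 0 = 10.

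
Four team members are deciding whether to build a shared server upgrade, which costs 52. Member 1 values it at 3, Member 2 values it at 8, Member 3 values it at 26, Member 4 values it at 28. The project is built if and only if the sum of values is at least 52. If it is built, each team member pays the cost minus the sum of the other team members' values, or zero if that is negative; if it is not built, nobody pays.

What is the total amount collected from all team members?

Total value 65 ≥ cost 52, so it is built.
Member 1: others sum to 62; max(0, 52 - 62) = 0.
Member 2: others sum to 57; max(0, 52 - 57) = 0.
Member 3: others sum to 39; max(0, 52 - 39) = 13.
Member 4: others sum to 37; max(0, 52 - 37) = 15.
Total collected = 0 + 0 + 13 + 15 = 28.

28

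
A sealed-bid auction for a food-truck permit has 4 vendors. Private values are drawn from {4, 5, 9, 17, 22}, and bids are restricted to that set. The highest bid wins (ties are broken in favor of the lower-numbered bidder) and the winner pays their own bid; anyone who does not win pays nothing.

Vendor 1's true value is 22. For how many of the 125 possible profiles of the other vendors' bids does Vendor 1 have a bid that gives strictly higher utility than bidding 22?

64

Others bid (4, 4, 4): truth gives 0; bid 4 gives 18 > 0. Violating.
Others bid (4, 4, 5): truth gives 0; bid 5 gives 17 > 0. Violating.
Others bid (4, 4, 9): truth gives 0; bid 9 gives 13 > 0. Violating.
Others bid (4, 4, 17): truth gives 0; bid 17 gives 5 > 0. Violating.
Others bid (4, 4, 22): truth gives 0; no alternative beats it.
Others bid (4, 5, 22): truth gives 0; no alternative beats it.
(Checking all 125 profiles: 64 have a profitable deviation, 61 do not.)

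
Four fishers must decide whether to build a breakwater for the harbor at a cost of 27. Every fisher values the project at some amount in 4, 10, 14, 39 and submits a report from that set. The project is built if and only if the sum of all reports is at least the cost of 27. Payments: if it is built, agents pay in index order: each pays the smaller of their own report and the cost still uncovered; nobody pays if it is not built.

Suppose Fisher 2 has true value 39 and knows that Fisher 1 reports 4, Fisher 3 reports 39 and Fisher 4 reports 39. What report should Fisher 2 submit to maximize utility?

Report 4: project built, pays 4, utility 39 - 4 = 35.
Report 10: project built, pays 10, utility 39 - 10 = 29.
Report 14: project built, pays 14, utility 39 - 14 = 25.
Report 39: project built, pays 23, utility 39 - 23 = 16.
The best choice is 4 with utility 35.

4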